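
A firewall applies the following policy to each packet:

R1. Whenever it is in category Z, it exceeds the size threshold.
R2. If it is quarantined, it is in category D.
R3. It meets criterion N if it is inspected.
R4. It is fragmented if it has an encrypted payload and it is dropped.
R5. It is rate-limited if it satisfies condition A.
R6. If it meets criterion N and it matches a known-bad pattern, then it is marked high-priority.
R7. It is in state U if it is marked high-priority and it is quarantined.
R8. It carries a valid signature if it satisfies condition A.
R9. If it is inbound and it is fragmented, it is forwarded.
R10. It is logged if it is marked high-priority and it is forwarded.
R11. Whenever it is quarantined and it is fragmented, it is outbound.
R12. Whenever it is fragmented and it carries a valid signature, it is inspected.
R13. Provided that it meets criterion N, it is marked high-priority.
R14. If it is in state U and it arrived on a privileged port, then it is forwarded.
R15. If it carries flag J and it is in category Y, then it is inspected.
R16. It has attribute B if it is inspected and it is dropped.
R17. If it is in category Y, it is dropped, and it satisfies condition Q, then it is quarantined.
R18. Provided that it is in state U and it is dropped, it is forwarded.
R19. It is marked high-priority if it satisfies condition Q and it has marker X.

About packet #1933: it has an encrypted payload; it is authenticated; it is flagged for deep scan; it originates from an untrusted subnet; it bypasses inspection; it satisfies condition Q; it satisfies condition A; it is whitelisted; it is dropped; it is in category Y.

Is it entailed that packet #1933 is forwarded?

By R4 (it has an encrypted payload, it is dropped): it is fragmented.
By R8 (it satisfies condition A): it carries a valid signature.
By R12 (it is fragmented, it carries a valid signature): it is inspected.
By R17 (it is in category Y, it is dropped, it satisfies condition Q): it is quarantined.
By R3 (it is inspected): it meets criterion N.
By R13 (it meets criterion N): it is marked high-priority.
By R7 (it is marked high-priority, it is quarantined): it is in state U.
By R18 (it is in state U, it is dropped): it is forwarded.

Yes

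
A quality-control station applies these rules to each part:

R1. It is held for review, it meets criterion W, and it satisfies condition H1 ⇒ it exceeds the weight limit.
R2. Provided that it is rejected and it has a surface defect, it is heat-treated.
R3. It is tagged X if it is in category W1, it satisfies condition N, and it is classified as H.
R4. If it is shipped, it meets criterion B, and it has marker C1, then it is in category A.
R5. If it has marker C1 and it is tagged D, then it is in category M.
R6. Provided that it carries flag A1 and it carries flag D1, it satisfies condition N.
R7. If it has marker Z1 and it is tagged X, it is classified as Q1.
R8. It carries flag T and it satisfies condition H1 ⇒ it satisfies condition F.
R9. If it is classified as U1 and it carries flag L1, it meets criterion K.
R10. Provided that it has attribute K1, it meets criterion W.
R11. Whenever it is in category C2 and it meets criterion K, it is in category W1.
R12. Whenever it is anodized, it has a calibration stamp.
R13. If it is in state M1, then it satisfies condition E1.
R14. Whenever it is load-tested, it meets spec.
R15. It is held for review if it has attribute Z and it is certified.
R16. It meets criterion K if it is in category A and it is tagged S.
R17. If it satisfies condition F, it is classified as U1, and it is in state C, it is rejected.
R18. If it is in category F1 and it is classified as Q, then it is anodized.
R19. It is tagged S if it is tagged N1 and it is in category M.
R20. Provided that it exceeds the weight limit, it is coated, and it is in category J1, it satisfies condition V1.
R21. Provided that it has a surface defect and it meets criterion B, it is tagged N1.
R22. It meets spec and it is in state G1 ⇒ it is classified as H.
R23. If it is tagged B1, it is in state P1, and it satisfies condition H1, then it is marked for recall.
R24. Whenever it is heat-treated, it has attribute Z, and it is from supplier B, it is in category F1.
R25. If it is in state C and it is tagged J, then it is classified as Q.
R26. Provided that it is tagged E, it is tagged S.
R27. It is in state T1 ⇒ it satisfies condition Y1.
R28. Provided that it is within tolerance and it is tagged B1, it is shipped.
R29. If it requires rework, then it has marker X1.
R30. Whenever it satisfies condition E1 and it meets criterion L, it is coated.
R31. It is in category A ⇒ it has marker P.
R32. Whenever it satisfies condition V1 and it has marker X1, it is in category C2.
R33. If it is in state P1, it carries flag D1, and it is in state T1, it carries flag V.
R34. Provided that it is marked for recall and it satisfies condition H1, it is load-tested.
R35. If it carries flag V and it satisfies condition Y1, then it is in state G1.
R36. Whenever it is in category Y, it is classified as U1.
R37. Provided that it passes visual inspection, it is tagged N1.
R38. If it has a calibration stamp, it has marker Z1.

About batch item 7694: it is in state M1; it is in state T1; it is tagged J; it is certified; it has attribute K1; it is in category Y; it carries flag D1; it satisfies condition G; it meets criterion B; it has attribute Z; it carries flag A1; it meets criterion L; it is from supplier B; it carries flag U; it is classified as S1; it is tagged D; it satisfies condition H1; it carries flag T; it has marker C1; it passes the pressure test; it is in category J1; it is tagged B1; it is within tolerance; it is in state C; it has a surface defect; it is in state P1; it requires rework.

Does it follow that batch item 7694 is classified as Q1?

Yes

By R5 (it has marker C1, it is tagged D): it is in category M.
By R6 (it carries flag A1, it carries flag D1): it satisfies condition N.
By R8 (it carries flag T, it satisfies condition H1): it satisfies condition F.
By R10 (it has attribute K1): it meets criterion W.
By R13 (it is in state M1): it satisfies condition E1.
By R15 (it has attribute Z, it is certified): it is held for review.
By R21 (it has a surface defect, it meets criterion B): it is tagged N1.
By R23 (it is tagged B1, it is in state P1, it satisfies condition H1): it is marked for recall.
By R25 (it is in state C, it is tagged J): it is classified as Q.
By R27 (it is in state T1): it satisfies condition Y1.
By R28 (it is within tolerance, it is tagged B1): it is shipped.
By R29 (it requires rework): it has marker X1.
By R30 (it satisfies condition E1, it meets criterion L): it is coated.
By R33 (it is in state P1, it carries flag D1, it is in state T1): it carries flag V.
By R34 (it is marked for recall, it satisfies condition H1): it is load-tested.
By R35 (it carries flag V, it satisfies condition Y1): it is in state G1.
By R36 (it is in category Y): it is classified as U1.
By R1 (it is held for review, it meets criterion W, it satisfies condition H1): it exceeds the weight limit.
By R4 (it is shipped, it meets criterion B, it has marker C1): it is in category A.
By R14 (it is load-tested): it meets spec.
By R17 (it satisfies condition F, it is classified as U1, it is in state C): it is rejected.
By R19 (it is tagged N1, it is in category M): it is tagged S.
By R20 (it exceeds the weight limit, it is coated, it is in category J1): it satisfies condition V1.
By R22 (it meets spec, it is in state G1): it is classified as H.
By R32 (it satisfies condition V1, it has marker X1): it is in category C2.
By R2 (it is rejected, it has a surface defect): it is heat-treated.
By R16 (it is in category A, it is tagged S): it meets criterion K.
By R24 (it is heat-treated, it has attribute Z, it is from supplier B): it is in category F1.
By R11 (it is in category C2, it meets criterion K): it is in category W1.
By R18 (it is in category F1, it is classified as Q): it is anodized.
By R3 (it is in category W1, it satisfies condition N, it is classified as H): it is tagged X.
By R12 (it is anodized): it has a calibration stamp.
By R38 (it has a calibration stamp): it has marker Z1.
By R7 (it has marker Z1, it is tagged X): it is classified as Q1.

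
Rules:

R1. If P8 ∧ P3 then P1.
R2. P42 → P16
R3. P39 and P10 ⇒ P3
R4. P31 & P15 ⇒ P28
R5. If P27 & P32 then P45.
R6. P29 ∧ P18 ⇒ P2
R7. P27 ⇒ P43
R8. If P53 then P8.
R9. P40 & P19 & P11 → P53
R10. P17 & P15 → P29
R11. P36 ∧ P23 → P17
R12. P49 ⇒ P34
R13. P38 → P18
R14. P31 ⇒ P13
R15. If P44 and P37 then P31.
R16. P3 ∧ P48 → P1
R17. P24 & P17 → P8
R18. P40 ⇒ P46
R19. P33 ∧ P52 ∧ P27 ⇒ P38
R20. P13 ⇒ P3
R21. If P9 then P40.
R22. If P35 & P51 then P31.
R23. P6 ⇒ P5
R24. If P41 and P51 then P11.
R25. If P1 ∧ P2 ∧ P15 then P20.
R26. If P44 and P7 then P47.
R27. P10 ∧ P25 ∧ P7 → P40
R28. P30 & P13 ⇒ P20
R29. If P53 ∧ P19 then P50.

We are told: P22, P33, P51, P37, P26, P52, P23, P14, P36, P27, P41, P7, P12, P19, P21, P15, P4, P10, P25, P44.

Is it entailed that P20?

P17  (by R11: P36, P23)
P31  (by R15: P44, P37)
P38  (by R19: P33, P52, P27)
P11  (by R24: P41, P51)
P40  (by R27: P10, P25, P7)
P53  (by R9: P40, P19, P11)
P29  (by R10: P17, P15)
P18  (by R13: P38)
P13  (by R14: P31)
P3  (by R20: P13)
P2  (by R6: P29, P18)
P8  (by R8: P53)
P1  (by R1: P8, P3)
P20  (by R25: P1, P2, P15)

Yes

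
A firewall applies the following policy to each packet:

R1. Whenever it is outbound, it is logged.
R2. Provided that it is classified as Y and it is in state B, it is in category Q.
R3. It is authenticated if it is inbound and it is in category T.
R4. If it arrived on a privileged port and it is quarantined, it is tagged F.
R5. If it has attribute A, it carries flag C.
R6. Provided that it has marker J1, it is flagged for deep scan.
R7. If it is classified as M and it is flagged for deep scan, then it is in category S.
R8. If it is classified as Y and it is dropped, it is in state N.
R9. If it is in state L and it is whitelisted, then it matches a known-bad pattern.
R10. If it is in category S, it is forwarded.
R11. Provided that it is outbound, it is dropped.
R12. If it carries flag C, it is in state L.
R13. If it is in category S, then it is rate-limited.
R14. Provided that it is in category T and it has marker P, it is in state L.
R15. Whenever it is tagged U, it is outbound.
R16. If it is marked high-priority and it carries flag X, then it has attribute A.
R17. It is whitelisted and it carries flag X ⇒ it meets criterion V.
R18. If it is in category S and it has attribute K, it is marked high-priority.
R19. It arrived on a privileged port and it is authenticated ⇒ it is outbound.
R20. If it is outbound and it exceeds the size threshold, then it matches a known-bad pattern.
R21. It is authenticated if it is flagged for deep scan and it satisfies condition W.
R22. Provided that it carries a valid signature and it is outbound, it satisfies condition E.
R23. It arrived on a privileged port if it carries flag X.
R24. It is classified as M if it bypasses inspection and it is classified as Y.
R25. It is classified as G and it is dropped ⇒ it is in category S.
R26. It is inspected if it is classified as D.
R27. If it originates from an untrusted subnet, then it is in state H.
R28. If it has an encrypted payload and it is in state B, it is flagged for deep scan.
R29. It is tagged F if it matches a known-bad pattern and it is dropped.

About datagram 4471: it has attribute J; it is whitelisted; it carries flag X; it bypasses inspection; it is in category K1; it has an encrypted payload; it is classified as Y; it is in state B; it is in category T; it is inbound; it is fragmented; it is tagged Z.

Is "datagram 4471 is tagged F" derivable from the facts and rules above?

Forward chaining from the given facts derives: is in category Q, is authenticated, meets criterion V, arrived on a privileged port, is classified as M, is flagged for deep scan, is in category S, is forwarded, is rate-limited, is outbound, is logged, is dropped, is in state N.
Rules concluding "it is tagged F": R4 needs "it is quarantined"; R29 needs "it matches a known-bad pattern" — none of these are established.

No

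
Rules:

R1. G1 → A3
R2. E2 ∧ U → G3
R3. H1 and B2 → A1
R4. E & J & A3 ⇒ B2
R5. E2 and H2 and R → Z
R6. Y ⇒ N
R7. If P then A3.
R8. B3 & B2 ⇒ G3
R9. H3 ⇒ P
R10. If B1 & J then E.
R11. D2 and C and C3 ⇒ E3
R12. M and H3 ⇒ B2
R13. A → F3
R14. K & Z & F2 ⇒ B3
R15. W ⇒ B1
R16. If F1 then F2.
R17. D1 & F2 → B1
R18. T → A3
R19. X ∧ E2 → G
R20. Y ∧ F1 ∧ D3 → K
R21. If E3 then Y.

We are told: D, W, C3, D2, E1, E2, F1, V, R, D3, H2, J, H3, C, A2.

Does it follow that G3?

Yes

Z  (by R5: E2, H2, R)
P  (by R9: H3)
E3  (by R11: D2, C, C3)
B1  (by R15: W)
F2  (by R16: F1)
Y  (by R21: E3)
A3  (by R7: P)
E  (by R10: B1, J)
K  (by R20: Y, F1, D3)
B2  (by R4: E, J, A3)
B3  (by R14: K, Z, F2)
G3  (by R8: B3, B2)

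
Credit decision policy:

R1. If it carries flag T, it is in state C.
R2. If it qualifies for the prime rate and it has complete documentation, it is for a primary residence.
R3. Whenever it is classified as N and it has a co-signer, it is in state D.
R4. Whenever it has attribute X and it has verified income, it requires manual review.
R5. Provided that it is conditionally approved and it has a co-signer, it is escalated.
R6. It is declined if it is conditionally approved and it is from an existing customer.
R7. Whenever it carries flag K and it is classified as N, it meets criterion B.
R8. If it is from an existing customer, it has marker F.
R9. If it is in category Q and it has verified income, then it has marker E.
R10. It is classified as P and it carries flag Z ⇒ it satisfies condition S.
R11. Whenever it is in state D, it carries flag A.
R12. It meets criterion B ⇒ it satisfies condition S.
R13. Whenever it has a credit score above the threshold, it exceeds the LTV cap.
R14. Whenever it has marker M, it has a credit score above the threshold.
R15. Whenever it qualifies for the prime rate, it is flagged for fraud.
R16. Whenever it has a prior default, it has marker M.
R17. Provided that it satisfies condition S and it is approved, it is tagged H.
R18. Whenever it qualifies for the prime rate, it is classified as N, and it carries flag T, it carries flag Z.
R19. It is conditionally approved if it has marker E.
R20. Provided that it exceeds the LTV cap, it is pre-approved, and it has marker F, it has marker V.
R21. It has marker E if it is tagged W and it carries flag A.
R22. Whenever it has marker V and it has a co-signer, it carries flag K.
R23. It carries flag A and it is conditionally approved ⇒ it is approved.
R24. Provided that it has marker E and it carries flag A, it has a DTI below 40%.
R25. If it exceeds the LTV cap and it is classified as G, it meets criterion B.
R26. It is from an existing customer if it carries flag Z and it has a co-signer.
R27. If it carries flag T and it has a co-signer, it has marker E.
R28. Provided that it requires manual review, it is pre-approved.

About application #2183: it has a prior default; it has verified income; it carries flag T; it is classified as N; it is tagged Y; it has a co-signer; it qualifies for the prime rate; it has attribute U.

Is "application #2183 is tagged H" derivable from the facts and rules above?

Forward chaining from the given facts derives: is in state C, is in state D, carries flag A, is flagged for fraud, has marker M, carries flag Z, is from an existing customer, has marker E, has marker F, has a credit score above the threshold, is conditionally approved, is approved, has a DTI below 40%, is escalated, is declined, exceeds the LTV cap.
The only rule concluding "it is tagged H" is R17, which needs "it satisfies condition S"; that is never established.

No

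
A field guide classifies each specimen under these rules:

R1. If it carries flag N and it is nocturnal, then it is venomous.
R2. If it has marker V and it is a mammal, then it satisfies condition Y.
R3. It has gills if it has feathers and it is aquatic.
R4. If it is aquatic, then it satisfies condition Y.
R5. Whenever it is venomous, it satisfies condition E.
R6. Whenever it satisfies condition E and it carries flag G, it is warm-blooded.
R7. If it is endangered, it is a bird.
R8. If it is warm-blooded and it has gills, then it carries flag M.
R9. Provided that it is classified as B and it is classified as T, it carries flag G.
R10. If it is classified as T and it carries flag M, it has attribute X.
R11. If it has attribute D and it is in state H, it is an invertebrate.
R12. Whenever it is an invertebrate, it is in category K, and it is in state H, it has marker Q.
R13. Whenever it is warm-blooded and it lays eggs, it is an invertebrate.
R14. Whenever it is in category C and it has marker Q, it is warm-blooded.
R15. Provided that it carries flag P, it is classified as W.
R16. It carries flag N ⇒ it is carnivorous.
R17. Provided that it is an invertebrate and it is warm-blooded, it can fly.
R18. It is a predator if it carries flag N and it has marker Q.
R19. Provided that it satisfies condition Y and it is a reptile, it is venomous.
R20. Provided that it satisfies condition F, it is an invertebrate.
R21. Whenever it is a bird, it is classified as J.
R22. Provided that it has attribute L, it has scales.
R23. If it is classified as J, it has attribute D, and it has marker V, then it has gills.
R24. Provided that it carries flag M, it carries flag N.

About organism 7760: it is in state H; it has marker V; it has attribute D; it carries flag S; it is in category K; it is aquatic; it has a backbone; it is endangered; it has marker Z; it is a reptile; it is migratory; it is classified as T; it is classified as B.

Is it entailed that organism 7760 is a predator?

By R4 (it is aquatic): it satisfies condition Y.
By R7 (it is endangered): it is a bird.
By R9 (it is classified as B, it is classified as T): it carries flag G.
By R11 (it has attribute D, it is in state H): it is an invertebrate.
By R12 (it is an invertebrate, it is in category K, it is in state H): it has marker Q.
By R19 (it satisfies condition Y, it is a reptile): it is venomous.
By R21 (it is a bird): it is classified as J.
By R23 (it is classified as J, it has attribute D, it has marker V): it has gills.
By R5 (it is venomous): it satisfies condition E.
By R6 (it satisfies condition E, it carries flag G): it is warm-blooded.
By R8 (it is warm-blooded, it has gills): it carries flag M.
By R24 (it carries flag M): it carries flag N.
By R18 (it carries flag N, it has marker Q): it is a predator.

Yes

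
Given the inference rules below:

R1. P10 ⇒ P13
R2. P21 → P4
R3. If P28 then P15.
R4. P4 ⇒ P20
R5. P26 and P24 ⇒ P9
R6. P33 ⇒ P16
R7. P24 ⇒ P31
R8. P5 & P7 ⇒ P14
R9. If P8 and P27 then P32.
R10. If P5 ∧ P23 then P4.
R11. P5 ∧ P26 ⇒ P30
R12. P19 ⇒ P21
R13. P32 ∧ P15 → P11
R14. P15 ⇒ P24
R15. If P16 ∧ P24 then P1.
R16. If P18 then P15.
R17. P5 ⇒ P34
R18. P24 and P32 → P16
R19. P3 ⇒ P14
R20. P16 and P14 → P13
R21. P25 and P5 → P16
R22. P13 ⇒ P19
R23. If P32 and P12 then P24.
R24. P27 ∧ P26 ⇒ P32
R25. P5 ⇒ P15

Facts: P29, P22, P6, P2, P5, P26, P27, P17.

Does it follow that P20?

No

Forward chaining from the given facts derives: P30, P34, P32, P15, P11, P24, P16, P9, P31, P1.
The only rule concluding P20 is R4, which needs P4; that is never established.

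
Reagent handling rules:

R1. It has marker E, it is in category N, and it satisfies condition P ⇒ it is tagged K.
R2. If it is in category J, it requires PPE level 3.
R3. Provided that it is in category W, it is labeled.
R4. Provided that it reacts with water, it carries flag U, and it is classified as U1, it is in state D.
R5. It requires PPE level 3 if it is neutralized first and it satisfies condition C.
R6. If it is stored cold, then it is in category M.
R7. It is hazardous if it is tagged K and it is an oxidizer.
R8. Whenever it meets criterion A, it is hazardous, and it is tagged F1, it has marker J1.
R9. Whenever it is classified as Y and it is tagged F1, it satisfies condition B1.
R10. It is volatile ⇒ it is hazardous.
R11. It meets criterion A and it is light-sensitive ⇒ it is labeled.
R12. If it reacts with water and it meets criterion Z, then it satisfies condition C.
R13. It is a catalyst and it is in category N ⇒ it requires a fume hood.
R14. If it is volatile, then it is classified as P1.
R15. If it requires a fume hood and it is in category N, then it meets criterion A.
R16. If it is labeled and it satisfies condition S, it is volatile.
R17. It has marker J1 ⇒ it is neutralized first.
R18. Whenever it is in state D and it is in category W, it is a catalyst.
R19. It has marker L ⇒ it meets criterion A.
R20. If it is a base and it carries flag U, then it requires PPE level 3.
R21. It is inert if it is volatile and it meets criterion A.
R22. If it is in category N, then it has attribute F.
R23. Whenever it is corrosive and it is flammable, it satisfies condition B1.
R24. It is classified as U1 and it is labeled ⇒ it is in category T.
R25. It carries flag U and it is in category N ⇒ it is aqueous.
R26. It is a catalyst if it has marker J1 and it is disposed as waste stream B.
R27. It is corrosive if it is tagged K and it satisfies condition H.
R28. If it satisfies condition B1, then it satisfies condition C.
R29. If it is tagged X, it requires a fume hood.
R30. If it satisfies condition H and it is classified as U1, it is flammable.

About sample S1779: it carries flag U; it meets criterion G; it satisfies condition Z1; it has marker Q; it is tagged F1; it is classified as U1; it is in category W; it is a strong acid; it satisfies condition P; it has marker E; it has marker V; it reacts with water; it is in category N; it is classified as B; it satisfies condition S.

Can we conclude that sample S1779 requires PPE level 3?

Forward chaining from the given facts derives: is tagged K, is labeled, is in state D, is volatile, is a catalyst, has attribute F, is in category T, is aqueous, is hazardous, requires a fume hood, is classified as P1, meets criterion A, is inert, has marker J1, is neutralized first.
Rules concluding "it requires PPE level 3": R2 needs "it is in category J"; R5 needs "it satisfies condition C"; R20 needs "it is a base" — none of these are established.

No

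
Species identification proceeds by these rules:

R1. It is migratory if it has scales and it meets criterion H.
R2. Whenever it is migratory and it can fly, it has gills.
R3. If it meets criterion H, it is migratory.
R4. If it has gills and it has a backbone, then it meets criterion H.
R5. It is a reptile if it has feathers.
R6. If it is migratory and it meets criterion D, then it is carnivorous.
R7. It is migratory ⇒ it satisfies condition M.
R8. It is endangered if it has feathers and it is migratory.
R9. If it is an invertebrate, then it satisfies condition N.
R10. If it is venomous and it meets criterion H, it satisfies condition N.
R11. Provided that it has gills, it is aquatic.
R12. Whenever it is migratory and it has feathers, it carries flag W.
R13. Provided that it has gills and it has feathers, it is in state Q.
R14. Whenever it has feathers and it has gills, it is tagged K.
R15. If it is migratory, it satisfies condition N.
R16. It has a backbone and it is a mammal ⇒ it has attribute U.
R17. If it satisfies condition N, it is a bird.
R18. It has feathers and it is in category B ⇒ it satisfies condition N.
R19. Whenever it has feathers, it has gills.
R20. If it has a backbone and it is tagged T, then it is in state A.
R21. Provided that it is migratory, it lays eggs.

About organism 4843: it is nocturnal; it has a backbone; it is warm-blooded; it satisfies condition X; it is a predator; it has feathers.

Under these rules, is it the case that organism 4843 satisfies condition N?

Yes

By R19 (it has feathers): it has gills.
By R4 (it has gills, it has a backbone): it meets criterion H.
By R3 (it meets criterion H): it is migratory.
By R15 (it is migratory): it satisfies condition N.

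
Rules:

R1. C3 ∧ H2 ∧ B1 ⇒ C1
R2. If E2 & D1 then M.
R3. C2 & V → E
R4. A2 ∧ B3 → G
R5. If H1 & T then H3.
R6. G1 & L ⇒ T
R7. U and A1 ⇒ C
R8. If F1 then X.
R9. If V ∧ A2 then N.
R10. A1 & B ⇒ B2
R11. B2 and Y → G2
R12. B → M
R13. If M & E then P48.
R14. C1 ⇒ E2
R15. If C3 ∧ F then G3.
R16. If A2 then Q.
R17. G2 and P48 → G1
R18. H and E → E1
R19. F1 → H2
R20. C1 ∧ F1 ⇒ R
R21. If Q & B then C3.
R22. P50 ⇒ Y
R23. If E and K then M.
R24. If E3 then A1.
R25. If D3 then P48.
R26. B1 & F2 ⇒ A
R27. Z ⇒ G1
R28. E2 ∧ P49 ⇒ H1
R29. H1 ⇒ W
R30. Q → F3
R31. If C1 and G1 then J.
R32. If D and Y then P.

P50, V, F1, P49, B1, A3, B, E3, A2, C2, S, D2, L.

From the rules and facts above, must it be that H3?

E  (by R3: C2, V)
M  (by R12: B)
P48  (by R13: M, E)
Q  (by R16: A2)
H2  (by R19: F1)
C3  (by R21: Q, B)
Y  (by R22: P50)
A1  (by R24: E3)
C1  (by R1: C3, H2, B1)
B2  (by R10: A1, B)
G2  (by R11: B2, Y)
E2  (by R14: C1)
G1  (by R17: G2, P48)
H1  (by R28: E2, P49)
T  (by R6: G1, L)
H3  (by R5: H1, T)

Yes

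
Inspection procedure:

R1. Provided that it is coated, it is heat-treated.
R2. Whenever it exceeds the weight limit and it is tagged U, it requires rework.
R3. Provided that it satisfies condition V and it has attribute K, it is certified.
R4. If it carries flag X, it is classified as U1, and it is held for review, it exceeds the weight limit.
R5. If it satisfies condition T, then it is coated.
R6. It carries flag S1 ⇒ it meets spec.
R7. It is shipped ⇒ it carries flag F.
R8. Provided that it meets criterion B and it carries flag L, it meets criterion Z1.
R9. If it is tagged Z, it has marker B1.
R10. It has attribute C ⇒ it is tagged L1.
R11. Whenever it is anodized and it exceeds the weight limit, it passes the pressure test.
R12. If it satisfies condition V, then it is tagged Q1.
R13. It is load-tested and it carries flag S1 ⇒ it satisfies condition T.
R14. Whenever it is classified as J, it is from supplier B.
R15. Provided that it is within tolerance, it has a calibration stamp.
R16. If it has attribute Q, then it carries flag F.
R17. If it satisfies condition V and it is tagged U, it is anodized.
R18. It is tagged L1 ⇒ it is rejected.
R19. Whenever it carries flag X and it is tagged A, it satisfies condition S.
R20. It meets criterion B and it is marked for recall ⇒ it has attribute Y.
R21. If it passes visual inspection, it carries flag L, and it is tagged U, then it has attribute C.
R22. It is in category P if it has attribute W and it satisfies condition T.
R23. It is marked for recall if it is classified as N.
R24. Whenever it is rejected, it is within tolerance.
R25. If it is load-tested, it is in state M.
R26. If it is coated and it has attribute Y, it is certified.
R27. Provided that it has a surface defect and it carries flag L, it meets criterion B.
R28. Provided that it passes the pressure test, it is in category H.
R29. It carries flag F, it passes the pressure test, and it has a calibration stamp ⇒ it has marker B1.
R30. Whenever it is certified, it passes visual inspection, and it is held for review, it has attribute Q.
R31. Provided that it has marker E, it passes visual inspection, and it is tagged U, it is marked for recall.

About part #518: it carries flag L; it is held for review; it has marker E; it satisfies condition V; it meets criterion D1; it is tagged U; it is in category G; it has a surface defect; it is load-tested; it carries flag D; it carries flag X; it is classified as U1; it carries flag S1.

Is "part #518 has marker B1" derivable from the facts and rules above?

Forward chaining from the given facts derives: exceeds the weight limit, meets spec, is tagged Q1, satisfies condition T, is anodized, is in state M, meets criterion B, requires rework, is coated, meets criterion Z1, passes the pressure test, is in category H, is heat-treated.
Rules concluding "it has marker B1": R9 needs "it is tagged Z"; R29 needs "it carries flag F" — none of these are established.

No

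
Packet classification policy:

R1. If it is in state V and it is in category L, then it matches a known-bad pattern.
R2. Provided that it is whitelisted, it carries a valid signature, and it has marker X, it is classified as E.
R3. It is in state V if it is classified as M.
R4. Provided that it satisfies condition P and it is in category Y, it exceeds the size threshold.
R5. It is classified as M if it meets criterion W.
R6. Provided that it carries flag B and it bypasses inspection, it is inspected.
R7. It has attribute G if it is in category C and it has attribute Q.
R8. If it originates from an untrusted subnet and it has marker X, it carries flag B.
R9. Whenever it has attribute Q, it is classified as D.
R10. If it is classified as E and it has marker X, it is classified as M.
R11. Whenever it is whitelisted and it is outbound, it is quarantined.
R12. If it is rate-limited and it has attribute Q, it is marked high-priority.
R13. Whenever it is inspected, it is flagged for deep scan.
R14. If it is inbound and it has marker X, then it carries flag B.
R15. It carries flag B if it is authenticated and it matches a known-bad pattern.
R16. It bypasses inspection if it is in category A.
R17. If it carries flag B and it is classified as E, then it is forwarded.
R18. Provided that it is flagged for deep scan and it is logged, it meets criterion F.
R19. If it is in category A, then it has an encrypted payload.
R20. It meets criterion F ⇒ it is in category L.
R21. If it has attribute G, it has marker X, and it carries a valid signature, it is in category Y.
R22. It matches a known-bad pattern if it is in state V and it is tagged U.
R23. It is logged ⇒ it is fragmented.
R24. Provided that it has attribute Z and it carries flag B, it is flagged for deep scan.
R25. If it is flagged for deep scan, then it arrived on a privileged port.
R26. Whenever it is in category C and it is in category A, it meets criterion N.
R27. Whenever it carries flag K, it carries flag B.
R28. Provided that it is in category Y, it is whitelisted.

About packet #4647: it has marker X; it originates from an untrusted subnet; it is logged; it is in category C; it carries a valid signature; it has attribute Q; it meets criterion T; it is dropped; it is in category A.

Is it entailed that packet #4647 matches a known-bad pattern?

By R7 (it is in category C, it has attribute Q): it has attribute G.
By R8 (it originates from an untrusted subnet, it has marker X): it carries flag B.
By R16 (it is in category A): it bypasses inspection.
By R21 (it has attribute G, it has marker X, it carries a valid signature): it is in category Y.
By R28 (it is in category Y): it is whitelisted.
By R2 (it is whitelisted, it carries a valid signature, it has marker X): it is classified as E.
By R6 (it carries flag B, it bypasses inspection): it is inspected.
By R10 (it is classified as E, it has marker X): it is classified as M.
By R13 (it is inspected): it is flagged for deep scan.
By R18 (it is flagged for deep scan, it is logged): it meets criterion F.
By R20 (it meets criterion F): it is in category L.
By R3 (it is classified as M): it is in state V.
By R1 (it is in state V, it is in category L): it matches a known-bad pattern.

Yes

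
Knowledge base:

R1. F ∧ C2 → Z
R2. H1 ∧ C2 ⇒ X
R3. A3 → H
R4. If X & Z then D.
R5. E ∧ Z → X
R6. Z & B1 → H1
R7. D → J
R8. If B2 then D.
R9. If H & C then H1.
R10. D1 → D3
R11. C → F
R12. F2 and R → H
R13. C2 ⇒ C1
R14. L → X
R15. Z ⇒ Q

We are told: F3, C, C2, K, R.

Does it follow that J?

No

Forward chaining from the given facts derives: F, C1, Z, Q.
The only rule concluding J is R7, which needs D; that is never established.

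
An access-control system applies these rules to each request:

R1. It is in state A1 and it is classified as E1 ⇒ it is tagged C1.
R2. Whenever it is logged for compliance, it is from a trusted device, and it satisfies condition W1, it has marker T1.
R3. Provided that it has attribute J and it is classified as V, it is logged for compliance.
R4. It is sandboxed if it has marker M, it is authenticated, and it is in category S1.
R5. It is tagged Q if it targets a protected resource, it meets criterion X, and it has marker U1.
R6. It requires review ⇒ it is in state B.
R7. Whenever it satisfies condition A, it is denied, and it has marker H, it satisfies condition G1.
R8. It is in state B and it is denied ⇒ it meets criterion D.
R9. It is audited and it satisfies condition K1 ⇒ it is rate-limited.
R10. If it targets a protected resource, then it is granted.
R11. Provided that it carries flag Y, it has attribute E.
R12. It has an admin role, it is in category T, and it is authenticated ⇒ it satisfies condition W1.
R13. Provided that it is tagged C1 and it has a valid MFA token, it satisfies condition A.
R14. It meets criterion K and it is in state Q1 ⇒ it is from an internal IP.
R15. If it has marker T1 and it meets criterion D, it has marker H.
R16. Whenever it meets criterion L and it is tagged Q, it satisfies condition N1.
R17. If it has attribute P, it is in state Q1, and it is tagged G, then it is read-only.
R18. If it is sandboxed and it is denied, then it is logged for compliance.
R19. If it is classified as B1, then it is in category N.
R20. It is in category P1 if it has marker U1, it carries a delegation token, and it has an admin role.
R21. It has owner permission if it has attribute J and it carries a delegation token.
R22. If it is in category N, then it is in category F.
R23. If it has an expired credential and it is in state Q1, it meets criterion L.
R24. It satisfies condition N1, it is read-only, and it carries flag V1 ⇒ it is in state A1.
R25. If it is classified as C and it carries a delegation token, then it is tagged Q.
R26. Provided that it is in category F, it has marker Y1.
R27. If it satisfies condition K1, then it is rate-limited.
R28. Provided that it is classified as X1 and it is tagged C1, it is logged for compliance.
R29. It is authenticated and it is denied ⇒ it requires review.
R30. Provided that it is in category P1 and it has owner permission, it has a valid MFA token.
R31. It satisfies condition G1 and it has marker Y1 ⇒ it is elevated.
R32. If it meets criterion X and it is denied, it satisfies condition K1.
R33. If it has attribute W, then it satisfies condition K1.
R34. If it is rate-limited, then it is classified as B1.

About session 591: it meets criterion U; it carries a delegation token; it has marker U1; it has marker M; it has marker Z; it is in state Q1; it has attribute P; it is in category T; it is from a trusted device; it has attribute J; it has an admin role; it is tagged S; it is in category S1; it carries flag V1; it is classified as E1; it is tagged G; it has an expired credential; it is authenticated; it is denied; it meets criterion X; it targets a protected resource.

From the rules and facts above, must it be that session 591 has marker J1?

Forward chaining from the given facts derives: is sandboxed, is tagged Q, is granted, satisfies condition W1, is read-only, is logged for compliance, is in category P1, has owner permission, meets criterion L, requires review, has a valid MFA token, satisfies condition K1, has marker T1, is in state B, meets criterion D, has marker H, satisfies condition N1, is in state A1, is rate-limited, is classified as B1, is tagged C1, satisfies condition A, is in category N, is in category F, has marker Y1, satisfies condition G1, is elevated.
No rule has "it has marker J1" as its conclusion, and it is not among the given facts.

No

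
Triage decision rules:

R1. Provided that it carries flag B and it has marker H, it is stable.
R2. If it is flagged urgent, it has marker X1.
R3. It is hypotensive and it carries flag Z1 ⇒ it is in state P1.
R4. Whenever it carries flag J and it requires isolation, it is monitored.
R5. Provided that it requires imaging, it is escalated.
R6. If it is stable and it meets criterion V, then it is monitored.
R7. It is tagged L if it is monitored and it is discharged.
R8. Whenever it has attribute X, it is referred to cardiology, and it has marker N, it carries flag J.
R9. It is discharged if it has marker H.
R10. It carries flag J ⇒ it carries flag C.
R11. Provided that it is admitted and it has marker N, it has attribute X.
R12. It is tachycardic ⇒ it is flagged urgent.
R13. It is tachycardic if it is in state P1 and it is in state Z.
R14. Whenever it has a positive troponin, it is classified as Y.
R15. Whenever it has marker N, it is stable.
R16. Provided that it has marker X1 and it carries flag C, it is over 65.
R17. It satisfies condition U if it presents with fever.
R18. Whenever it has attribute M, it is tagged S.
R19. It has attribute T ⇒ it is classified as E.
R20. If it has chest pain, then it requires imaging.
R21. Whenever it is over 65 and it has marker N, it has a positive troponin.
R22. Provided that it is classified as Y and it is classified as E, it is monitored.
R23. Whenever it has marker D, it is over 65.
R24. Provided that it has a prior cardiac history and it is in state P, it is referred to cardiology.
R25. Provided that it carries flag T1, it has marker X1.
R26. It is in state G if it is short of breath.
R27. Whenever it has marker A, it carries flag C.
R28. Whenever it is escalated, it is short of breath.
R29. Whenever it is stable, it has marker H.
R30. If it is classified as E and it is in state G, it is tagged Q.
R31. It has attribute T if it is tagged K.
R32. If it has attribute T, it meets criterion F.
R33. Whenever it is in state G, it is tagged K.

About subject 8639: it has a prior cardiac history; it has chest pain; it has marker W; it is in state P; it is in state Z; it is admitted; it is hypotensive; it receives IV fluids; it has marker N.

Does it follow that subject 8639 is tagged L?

No

Forward chaining from the given facts derives: has attribute X, is stable, requires imaging, is referred to cardiology, has marker H, is escalated, carries flag J, is discharged, carries flag C, is short of breath, is in state G, is tagged K, has attribute T, meets criterion F, is classified as E, is tagged Q.
The only rule concluding "it is tagged L" is R7, which needs "it is monitored"; that is never established.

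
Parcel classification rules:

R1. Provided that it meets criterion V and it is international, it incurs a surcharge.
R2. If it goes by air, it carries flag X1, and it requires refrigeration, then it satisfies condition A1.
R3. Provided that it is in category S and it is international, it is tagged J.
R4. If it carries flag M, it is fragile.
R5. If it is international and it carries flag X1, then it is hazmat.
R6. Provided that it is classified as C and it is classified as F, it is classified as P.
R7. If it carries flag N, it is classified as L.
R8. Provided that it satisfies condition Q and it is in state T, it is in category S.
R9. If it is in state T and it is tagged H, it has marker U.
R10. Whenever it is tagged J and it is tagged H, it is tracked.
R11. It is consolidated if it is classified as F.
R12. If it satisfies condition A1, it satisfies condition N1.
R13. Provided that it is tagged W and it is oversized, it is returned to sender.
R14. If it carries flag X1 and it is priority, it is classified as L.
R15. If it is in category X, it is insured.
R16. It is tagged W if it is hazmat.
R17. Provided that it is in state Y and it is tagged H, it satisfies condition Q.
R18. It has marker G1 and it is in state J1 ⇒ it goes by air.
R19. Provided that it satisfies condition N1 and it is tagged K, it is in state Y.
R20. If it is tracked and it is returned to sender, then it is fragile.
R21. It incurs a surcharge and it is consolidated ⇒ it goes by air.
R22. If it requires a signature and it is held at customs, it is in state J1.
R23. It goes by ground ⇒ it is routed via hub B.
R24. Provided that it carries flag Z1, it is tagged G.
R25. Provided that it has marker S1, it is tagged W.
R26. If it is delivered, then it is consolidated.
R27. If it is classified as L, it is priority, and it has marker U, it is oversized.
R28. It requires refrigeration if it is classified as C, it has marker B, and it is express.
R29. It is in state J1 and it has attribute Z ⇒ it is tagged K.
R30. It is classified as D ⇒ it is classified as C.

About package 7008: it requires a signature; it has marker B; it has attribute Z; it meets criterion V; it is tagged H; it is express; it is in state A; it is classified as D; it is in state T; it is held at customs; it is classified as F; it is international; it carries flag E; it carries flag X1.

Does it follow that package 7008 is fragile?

Forward chaining from the given facts derives: incurs a surcharge, is hazmat, has marker U, is consolidated, is tagged W, goes by air, is in state J1, is tagged K, is classified as C, is classified as P, requires refrigeration, satisfies condition A1, satisfies condition N1, is in state Y, satisfies condition Q, is in category S, is tagged J, is tracked.
Rules concluding "it is fragile": R4 needs "it carries flag M"; R20 needs "it is returned to sender" — none of these are established.

No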